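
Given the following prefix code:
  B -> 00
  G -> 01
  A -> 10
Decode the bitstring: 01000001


Decoding step by step:
Bits 01 -> G
Bits 00 -> B
Bits 00 -> B
Bits 01 -> G


Decoded message: GBBG


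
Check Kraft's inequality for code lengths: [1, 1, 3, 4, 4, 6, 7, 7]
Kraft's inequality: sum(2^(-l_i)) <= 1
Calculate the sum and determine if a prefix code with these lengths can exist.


Sum = 2^(-1) + 2^(-1) + 2^(-3) + 2^(-4) + 2^(-4) + 2^(-6) + 2^(-7) + 2^(-7)
    = 0.5 + 0.5 + 0.125 + 0.0625 + 0.0625 + 0.015625 + 0.0078125 + 0.0078125
    = 164/128 = 1.28125
Since 1.28125 > 1, Kraft's inequality is NOT satisfied.
A prefix code with these lengths CANNOT exist.

Kraft sum = 1.28125. Not satisfied.


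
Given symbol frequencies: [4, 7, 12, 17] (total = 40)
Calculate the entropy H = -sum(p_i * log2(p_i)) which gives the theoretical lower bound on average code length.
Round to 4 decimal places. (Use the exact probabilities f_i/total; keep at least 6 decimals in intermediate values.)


Per-symbol terms -p_i * log2(p_i) with p_i = f_i/40:
  p = 4/40 = 0.100000: log2(p) = -3.321928, -p*log2(p) = 0.332193
  p = 7/40 = 0.175000: log2(p) = -2.514573, -p*log2(p) = 0.440050
  p = 12/40 = 0.300000: log2(p) = -1.736966, -p*log2(p) = 0.521090
  p = 17/40 = 0.425000: log2(p) = -1.234465, -p*log2(p) = 0.524648
H = 0.332193 + 0.440050 + 0.521090 + 0.524648 = 1.817981

H = 1.818 bits/symbol


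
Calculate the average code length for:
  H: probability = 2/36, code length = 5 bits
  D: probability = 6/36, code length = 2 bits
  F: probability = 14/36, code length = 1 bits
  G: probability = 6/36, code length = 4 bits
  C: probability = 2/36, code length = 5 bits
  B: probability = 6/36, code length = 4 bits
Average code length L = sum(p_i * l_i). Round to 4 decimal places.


Weighted contributions p_i * l_i:
  H: (2/36) * 5 = 10/36
  D: (6/36) * 2 = 12/36
  F: (14/36) * 1 = 14/36
  G: (6/36) * 4 = 24/36
  C: (2/36) * 5 = 10/36
  B: (6/36) * 4 = 24/36
Sum = (10 + 12 + 14 + 24 + 10 + 24)/36 = 94/36

L = 94/36 = 2.6111 bits/symbol


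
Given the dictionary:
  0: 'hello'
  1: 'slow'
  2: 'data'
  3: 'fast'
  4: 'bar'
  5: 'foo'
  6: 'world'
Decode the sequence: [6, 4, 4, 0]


Look up each index in the dictionary:
  6 -> 'world'
  4 -> 'bar'
  4 -> 'bar'
  0 -> 'hello'

Decoded: "world bar bar hello"


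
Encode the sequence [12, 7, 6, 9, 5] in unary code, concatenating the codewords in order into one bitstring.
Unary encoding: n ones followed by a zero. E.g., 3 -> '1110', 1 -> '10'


Encode each number as n ones followed by a terminating 0:
  12 -> 1111111111110 (13 bits)
  7 -> 11111110 (8 bits)
  6 -> 1111110 (7 bits)
  9 -> 1111111110 (10 bits)
  5 -> 111110 (6 bits)
Total length = 13 + 8 + 7 + 10 + 6 = 44 bits.

Unary([12, 7, 6, 9, 5]) = 11111111111101111111011111101111111110111110 (44 bits)


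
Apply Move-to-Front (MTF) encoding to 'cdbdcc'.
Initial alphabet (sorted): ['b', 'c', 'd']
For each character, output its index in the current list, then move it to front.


MTF encoding:
'c': index 1 in ['b', 'c', 'd'] -> ['c', 'b', 'd']
'd': index 2 in ['c', 'b', 'd'] -> ['d', 'c', 'b']
'b': index 2 in ['d', 'c', 'b'] -> ['b', 'd', 'c']
'd': index 1 in ['b', 'd', 'c'] -> ['d', 'b', 'c']
'c': index 2 in ['d', 'b', 'c'] -> ['c', 'd', 'b']
'c': index 0 in ['c', 'd', 'b'] -> ['c', 'd', 'b']


Output: [1, 2, 2, 1, 2, 0]


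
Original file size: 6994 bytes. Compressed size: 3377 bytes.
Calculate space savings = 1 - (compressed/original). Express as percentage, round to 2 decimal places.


ratio = compressed/original = 3377/6994 = 0.482842
savings = 1 - ratio = 1 - 0.482842 = 0.517158
as a percentage: 0.517158 * 100 = 51.72%

Space savings = 1 - 3377/6994 = 51.72%


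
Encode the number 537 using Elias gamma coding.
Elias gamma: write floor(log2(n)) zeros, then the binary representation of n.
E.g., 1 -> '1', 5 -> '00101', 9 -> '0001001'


num_bits = floor(log2(537)) + 1 = 10
leading_zeros = num_bits - 1 = 9
binary(537) = 1000011001

Elias gamma(537) = '000000000' + '1000011001' = 0000000001000011001 (19 bits)


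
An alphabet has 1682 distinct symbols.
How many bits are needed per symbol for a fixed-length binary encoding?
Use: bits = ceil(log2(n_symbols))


log2(1682) = 10.716
Bracket: 2^10 = 1024 < 1682 <= 2^11 = 2048
So ceil(log2(1682)) = 11

bits = ceil(log2(1682)) = ceil(10.716) = 11 bits


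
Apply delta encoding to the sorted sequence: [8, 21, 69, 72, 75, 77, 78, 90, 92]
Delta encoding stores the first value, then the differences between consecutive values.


First value: 8
Deltas:
  21 - 8 = 13
  69 - 21 = 48
  72 - 69 = 3
  75 - 72 = 3
  77 - 75 = 2
  78 - 77 = 1
  90 - 78 = 12
  92 - 90 = 2


Delta encoded: [8, 13, 48, 3, 3, 2, 1, 12, 2]


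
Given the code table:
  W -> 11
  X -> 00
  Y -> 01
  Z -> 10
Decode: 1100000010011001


Decoding:
11 -> W
00 -> X
00 -> X
00 -> X
10 -> Z
01 -> Y
10 -> Z
01 -> Y


Result: WXXXZYZY


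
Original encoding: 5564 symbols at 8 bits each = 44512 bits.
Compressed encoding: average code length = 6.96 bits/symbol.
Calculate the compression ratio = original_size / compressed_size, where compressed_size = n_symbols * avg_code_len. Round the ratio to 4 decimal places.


original_size = n_symbols * orig_bits = 5564 * 8 = 44512 bits
compressed_size = n_symbols * avg_code_len = 5564 * 6.96 = 38725.44 bits
ratio = original_size / compressed_size = 44512 / 38725.44 = 1.1494

Compression ratio = 1.1494


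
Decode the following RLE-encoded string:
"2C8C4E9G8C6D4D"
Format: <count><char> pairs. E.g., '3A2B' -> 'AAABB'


Expanding each <count><char> pair:
  2C -> 'CC'
  8C -> 'CCCCCCCC'
  4E -> 'EEEE'
  9G -> 'GGGGGGGGG'
  8C -> 'CCCCCCCC'
  6D -> 'DDDDDD'
  4D -> 'DDDD'

Decoded = CCCCCCCCCCEEEEGGGGGGGGGCCCCCCCCDDDDDDDDDD


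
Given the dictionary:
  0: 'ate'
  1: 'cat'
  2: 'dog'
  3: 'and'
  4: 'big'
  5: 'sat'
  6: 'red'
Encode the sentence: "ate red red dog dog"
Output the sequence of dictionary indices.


Look up each word in the dictionary:
  'ate' -> 0
  'red' -> 6
  'red' -> 6
  'dog' -> 2
  'dog' -> 2

Encoded: [0, 6, 6, 2, 2]


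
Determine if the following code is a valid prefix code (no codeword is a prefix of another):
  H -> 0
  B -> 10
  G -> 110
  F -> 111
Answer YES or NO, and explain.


Checking each pair (does one codeword prefix another?):
  H='0' vs B='10': no prefix
  H='0' vs G='110': no prefix
  H='0' vs F='111': no prefix
  B='10' vs H='0': no prefix
  B='10' vs G='110': no prefix
  B='10' vs F='111': no prefix
  G='110' vs H='0': no prefix
  G='110' vs B='10': no prefix
  G='110' vs F='111': no prefix
  F='111' vs H='0': no prefix
  F='111' vs B='10': no prefix
  F='111' vs G='110': no prefix
No violation found over all pairs.

YES -- this is a valid prefix code. No codeword is a prefix of any other codeword.


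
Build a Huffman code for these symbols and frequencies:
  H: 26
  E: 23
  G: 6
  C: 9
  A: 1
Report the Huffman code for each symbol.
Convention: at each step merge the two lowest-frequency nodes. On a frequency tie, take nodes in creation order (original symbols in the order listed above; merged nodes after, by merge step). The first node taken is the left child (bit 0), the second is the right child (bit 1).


Huffman tree construction:
Step 1: Merge A(1) + G(6) = 7
Step 2: Merge (A+G)(7) + C(9) = 16
Step 3: Merge ((A+G)+C)(16) + E(23) = 39
Step 4: Merge H(26) + (((A+G)+C)+E)(39) = 65
Read each symbol's code off the tree from the root (left child = 0, right child = 1).

Codes:
  H: 0 (length 1)
  E: 11 (length 2)
  G: 1001 (length 4)
  C: 101 (length 3)
  A: 1000 (length 4)
Average code length: 127/65 = 1.9538 bits/symbol


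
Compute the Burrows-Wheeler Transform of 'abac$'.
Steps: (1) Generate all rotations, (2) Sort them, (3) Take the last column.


Rotations (sorted):
  0: $abac -> last char: c
  1: abac$ -> last char: $
  2: ac$ab -> last char: b
  3: bac$a -> last char: a
  4: c$aba -> last char: a


BWT = c$baa


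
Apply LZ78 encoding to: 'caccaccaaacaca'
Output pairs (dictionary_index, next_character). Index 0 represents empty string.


LZ78 encoding steps:
Dictionary: {0: ''}
Step 1: w='' (idx 0), next='c' -> output (0, 'c'), add 'c' as idx 1
Step 2: w='' (idx 0), next='a' -> output (0, 'a'), add 'a' as idx 2
Step 3: w='c' (idx 1), next='c' -> output (1, 'c'), add 'cc' as idx 3
Step 4: w='a' (idx 2), next='c' -> output (2, 'c'), add 'ac' as idx 4
Step 5: w='c' (idx 1), next='a' -> output (1, 'a'), add 'ca' as idx 5
Step 6: w='a' (idx 2), next='a' -> output (2, 'a'), add 'aa' as idx 6
Step 7: w='ca' (idx 5), next='c' -> output (5, 'c'), add 'cac' as idx 7
Step 8: w='a' (idx 2), end of input -> output (2, '')


Encoded: [(0, 'c'), (0, 'a'), (1, 'c'), (2, 'c'), (1, 'a'), (2, 'a'), (5, 'c'), (2, '')]


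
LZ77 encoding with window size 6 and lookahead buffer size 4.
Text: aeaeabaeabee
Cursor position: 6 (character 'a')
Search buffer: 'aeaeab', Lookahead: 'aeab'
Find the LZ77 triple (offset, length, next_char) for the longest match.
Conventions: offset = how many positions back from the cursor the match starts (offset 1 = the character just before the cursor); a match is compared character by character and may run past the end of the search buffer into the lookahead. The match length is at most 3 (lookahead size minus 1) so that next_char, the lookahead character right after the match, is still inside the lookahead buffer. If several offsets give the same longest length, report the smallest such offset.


Try each offset into the search buffer:
  offset=1 (pos 5, char 'b'): match length 0
  offset=2 (pos 4, char 'a'): match length 1
  offset=3 (pos 3, char 'e'): match length 0
  offset=4 (pos 2, char 'a'): match length 3
  offset=5 (pos 1, char 'e'): match length 0
  offset=6 (pos 0, char 'a'): match length 3
Longest match has length 3, found at offsets 4, 6; take the smallest, offset 4.
next_char = character at position 6 + 3 = 9 -> 'b'

Best match: offset=4, length=3 (matching 'aea' starting at position 2)
LZ77 triple: (4, 3, 'b')


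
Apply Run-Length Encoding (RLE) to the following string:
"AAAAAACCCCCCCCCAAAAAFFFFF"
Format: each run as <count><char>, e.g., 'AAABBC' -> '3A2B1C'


Scanning runs left to right:
  i=0: run of 'A' x 6 -> '6A'
  i=6: run of 'C' x 9 -> '9C'
  i=15: run of 'A' x 5 -> '5A'
  i=20: run of 'F' x 5 -> '5F'

RLE = 6A9C5A5F


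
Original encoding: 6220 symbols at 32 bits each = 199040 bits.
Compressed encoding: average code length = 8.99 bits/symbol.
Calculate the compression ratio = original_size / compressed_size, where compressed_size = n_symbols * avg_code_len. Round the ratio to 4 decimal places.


original_size = n_symbols * orig_bits = 6220 * 32 = 199040 bits
compressed_size = n_symbols * avg_code_len = 6220 * 8.99 = 55917.8 bits
ratio = original_size / compressed_size = 199040 / 55917.8 = 3.5595

Compression ratio = 3.5595


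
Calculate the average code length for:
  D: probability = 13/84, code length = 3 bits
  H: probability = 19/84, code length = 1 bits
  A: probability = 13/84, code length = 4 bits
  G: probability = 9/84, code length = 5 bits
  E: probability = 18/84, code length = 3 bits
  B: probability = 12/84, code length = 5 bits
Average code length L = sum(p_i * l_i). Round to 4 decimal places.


Weighted contributions p_i * l_i:
  D: (13/84) * 3 = 39/84
  H: (19/84) * 1 = 19/84
  A: (13/84) * 4 = 52/84
  G: (9/84) * 5 = 45/84
  E: (18/84) * 3 = 54/84
  B: (12/84) * 5 = 60/84
Sum = (39 + 19 + 52 + 45 + 54 + 60)/84 = 269/84

L = 269/84 = 3.2024 bits/symbol


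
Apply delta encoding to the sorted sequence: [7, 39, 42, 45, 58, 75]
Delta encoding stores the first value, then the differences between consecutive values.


First value: 7
Deltas:
  39 - 7 = 32
  42 - 39 = 3
  45 - 42 = 3
  58 - 45 = 13
  75 - 58 = 17


Delta encoded: [7, 32, 3, 3, 13, 17]


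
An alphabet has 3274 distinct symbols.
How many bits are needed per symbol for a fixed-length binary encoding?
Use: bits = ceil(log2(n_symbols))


log2(3274) = 11.6768
Bracket: 2^11 = 2048 < 3274 <= 2^12 = 4096
So ceil(log2(3274)) = 12

bits = ceil(log2(3274)) = ceil(11.6768) = 12 bits


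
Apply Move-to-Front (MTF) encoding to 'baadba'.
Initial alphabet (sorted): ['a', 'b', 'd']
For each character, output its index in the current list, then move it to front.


MTF encoding:
'b': index 1 in ['a', 'b', 'd'] -> ['b', 'a', 'd']
'a': index 1 in ['b', 'a', 'd'] -> ['a', 'b', 'd']
'a': index 0 in ['a', 'b', 'd'] -> ['a', 'b', 'd']
'd': index 2 in ['a', 'b', 'd'] -> ['d', 'a', 'b']
'b': index 2 in ['d', 'a', 'b'] -> ['b', 'd', 'a']
'a': index 2 in ['b', 'd', 'a'] -> ['a', 'b', 'd']


Output: [1, 1, 0, 2, 2, 2]


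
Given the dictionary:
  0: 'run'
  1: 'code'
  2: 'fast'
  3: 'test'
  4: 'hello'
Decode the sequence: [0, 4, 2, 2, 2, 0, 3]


Look up each index in the dictionary:
  0 -> 'run'
  4 -> 'hello'
  2 -> 'fast'
  2 -> 'fast'
  2 -> 'fast'
  0 -> 'run'
  3 -> 'test'

Decoded: "run hello fast fast fast run test"


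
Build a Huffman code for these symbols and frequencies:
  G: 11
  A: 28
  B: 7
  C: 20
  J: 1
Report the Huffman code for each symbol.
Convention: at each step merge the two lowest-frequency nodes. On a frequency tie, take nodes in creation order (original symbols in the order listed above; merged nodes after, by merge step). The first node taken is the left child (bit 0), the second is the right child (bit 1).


Huffman tree construction:
Step 1: Merge J(1) + B(7) = 8
Step 2: Merge (J+B)(8) + G(11) = 19
Step 3: Merge ((J+B)+G)(19) + C(20) = 39
Step 4: Merge A(28) + (((J+B)+G)+C)(39) = 67
Read each symbol's code off the tree from the root (left child = 0, right child = 1).

Codes:
  G: 101 (length 3)
  A: 0 (length 1)
  B: 1001 (length 4)
  C: 11 (length 2)
  J: 1000 (length 4)
Average code length: 133/67 = 1.9851 bits/symbol


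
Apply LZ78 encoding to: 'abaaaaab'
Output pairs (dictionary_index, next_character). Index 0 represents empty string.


LZ78 encoding steps:
Dictionary: {0: ''}
Step 1: w='' (idx 0), next='a' -> output (0, 'a'), add 'a' as idx 1
Step 2: w='' (idx 0), next='b' -> output (0, 'b'), add 'b' as idx 2
Step 3: w='a' (idx 1), next='a' -> output (1, 'a'), add 'aa' as idx 3
Step 4: w='aa' (idx 3), next='a' -> output (3, 'a'), add 'aaa' as idx 4
Step 5: w='b' (idx 2), end of input -> output (2, '')


Encoded: [(0, 'a'), (0, 'b'), (1, 'a'), (3, 'a'), (2, '')]


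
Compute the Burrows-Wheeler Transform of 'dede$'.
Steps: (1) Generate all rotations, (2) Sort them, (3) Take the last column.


Rotations (sorted):
  0: $dede -> last char: e
  1: de$de -> last char: e
  2: dede$ -> last char: $
  3: e$ded -> last char: d
  4: ede$d -> last char: d


BWT = ee$dd


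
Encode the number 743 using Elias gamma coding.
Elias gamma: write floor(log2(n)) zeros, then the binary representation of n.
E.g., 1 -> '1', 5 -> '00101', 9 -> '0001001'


num_bits = floor(log2(743)) + 1 = 10
leading_zeros = num_bits - 1 = 9
binary(743) = 1011100111

Elias gamma(743) = '000000000' + '1011100111' = 0000000001011100111 (19 bits)


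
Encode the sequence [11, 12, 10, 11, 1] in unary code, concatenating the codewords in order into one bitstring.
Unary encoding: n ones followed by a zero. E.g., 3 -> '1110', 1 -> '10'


Encode each number as n ones followed by a terminating 0:
  11 -> 111111111110 (12 bits)
  12 -> 1111111111110 (13 bits)
  10 -> 11111111110 (11 bits)
  11 -> 111111111110 (12 bits)
  1 -> 10 (2 bits)
Total length = 12 + 13 + 11 + 12 + 2 = 50 bits.

Unary([11, 12, 10, 11, 1]) = 11111111111011111111111101111111111011111111111010 (50 bits)


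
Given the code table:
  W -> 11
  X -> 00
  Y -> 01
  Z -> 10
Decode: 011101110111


Decoding:
01 -> Y
11 -> W
01 -> Y
11 -> W
01 -> Y
11 -> W


Result: YWYWYW


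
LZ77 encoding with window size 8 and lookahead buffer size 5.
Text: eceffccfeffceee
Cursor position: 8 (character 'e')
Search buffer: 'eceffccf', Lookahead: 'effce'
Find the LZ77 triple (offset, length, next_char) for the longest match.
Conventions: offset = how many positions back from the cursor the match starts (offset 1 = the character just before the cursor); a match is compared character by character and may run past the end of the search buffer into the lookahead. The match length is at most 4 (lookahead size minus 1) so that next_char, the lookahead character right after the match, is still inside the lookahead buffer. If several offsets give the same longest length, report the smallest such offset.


Try each offset into the search buffer:
  offset=1 (pos 7, char 'f'): match length 0
  offset=2 (pos 6, char 'c'): match length 0
  offset=3 (pos 5, char 'c'): match length 0
  offset=4 (pos 4, char 'f'): match length 0
  offset=5 (pos 3, char 'f'): match length 0
  offset=6 (pos 2, char 'e'): match length 4
  offset=7 (pos 1, char 'c'): match length 0
  offset=8 (pos 0, char 'e'): match length 1
Longest match has length 4 at offset 6.
next_char = character at position 8 + 4 = 12 -> 'e'

Best match: offset=6, length=4 (matching 'effc' starting at position 2)
LZ77 triple: (6, 4, 'e')


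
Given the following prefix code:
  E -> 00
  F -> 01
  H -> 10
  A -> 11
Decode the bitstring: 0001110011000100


Decoding step by step:
Bits 00 -> E
Bits 01 -> F
Bits 11 -> A
Bits 00 -> E
Bits 11 -> A
Bits 00 -> E
Bits 01 -> F
Bits 00 -> E


Decoded message: EFAEAEFE


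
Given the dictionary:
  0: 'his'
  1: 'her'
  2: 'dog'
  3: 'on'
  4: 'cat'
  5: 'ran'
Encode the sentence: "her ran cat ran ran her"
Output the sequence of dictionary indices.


Look up each word in the dictionary:
  'her' -> 1
  'ran' -> 5
  'cat' -> 4
  'ran' -> 5
  'ran' -> 5
  'her' -> 1

Encoded: [1, 5, 4, 5, 5, 1]


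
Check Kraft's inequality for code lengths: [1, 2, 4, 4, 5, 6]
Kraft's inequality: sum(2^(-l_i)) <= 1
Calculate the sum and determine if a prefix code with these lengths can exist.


Sum = 2^(-1) + 2^(-2) + 2^(-4) + 2^(-4) + 2^(-5) + 2^(-6)
    = 0.5 + 0.25 + 0.0625 + 0.0625 + 0.03125 + 0.015625
    = 59/64 = 0.921875
Since 0.921875 <= 1, Kraft's inequality IS satisfied.
A prefix code with these lengths CAN exist.

Kraft sum = 0.921875. Satisfied.


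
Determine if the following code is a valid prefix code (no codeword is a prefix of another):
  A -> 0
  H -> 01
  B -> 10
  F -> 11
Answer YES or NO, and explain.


Checking each pair (does one codeword prefix another?):
  A='0' vs H='01': prefix -- VIOLATION

NO -- this is NOT a valid prefix code. A (0) is a prefix of H (01).


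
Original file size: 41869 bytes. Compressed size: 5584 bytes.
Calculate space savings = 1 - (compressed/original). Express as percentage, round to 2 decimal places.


ratio = compressed/original = 5584/41869 = 0.133368
savings = 1 - ratio = 1 - 0.133368 = 0.866632
as a percentage: 0.866632 * 100 = 86.66%

Space savings = 1 - 5584/41869 = 86.66%


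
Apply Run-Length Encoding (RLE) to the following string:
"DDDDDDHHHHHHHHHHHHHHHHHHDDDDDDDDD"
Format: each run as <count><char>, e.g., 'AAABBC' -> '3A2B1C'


Scanning runs left to right:
  i=0: run of 'D' x 6 -> '6D'
  i=6: run of 'H' x 18 -> '18H'
  i=24: run of 'D' x 9 -> '9D'

RLE = 6D18H9D


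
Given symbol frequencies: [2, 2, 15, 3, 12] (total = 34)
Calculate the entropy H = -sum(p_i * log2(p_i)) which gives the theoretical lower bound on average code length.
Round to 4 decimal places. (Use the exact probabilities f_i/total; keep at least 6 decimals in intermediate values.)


Per-symbol terms -p_i * log2(p_i) with p_i = f_i/34:
  p = 2/34 = 0.058824: log2(p) = -4.087463, -p*log2(p) = 0.240439
  p = 2/34 = 0.058824: log2(p) = -4.087463, -p*log2(p) = 0.240439
  p = 15/34 = 0.441176: log2(p) = -1.180572, -p*log2(p) = 0.520841
  p = 3/34 = 0.088235: log2(p) = -3.502500, -p*log2(p) = 0.309044
  p = 12/34 = 0.352941: log2(p) = -1.502500, -p*log2(p) = 0.530294
H = 0.240439 + 0.240439 + 0.520841 + 0.309044 + 0.530294 = 1.841057

H = 1.8411 bits/symbol


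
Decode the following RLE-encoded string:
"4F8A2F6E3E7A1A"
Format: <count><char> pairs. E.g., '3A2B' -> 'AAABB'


Expanding each <count><char> pair:
  4F -> 'FFFF'
  8A -> 'AAAAAAAA'
  2F -> 'FF'
  6E -> 'EEEEEE'
  3E -> 'EEE'
  7A -> 'AAAAAAA'
  1A -> 'A'

Decoded = FFFFAAAAAAAAFFEEEEEEEEEAAAAAAAA


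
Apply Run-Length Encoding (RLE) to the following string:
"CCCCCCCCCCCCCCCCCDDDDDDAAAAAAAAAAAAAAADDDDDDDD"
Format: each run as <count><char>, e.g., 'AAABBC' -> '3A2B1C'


Scanning runs left to right:
  i=0: run of 'C' x 17 -> '17C'
  i=17: run of 'D' x 6 -> '6D'
  i=23: run of 'A' x 15 -> '15A'
  i=38: run of 'D' x 8 -> '8D'

RLE = 17C6D15A8D


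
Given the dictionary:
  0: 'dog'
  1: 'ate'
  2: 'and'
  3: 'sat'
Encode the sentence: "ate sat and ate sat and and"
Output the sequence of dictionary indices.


Look up each word in the dictionary:
  'ate' -> 1
  'sat' -> 3
  'and' -> 2
  'ate' -> 1
  'sat' -> 3
  'and' -> 2
  'and' -> 2

Encoded: [1, 3, 2, 1, 3, 2, 2]


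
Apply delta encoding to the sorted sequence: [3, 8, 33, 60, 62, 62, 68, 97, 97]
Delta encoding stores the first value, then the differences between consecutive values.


First value: 3
Deltas:
  8 - 3 = 5
  33 - 8 = 25
  60 - 33 = 27
  62 - 60 = 2
  62 - 62 = 0
  68 - 62 = 6
  97 - 68 = 29
  97 - 97 = 0


Delta encoded: [3, 5, 25, 27, 2, 0, 6, 29, 0]


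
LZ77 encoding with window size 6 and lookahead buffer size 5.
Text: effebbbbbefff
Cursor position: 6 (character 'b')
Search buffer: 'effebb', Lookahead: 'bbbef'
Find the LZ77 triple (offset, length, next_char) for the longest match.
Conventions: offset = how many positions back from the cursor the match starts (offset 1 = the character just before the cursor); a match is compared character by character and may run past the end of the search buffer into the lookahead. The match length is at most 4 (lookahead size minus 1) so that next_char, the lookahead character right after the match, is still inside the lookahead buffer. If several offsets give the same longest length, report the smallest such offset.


Try each offset into the search buffer:
  offset=1 (pos 5, char 'b'): match length 3
  offset=2 (pos 4, char 'b'): match length 3
  offset=3 (pos 3, char 'e'): match length 0
  offset=4 (pos 2, char 'f'): match length 0
  offset=5 (pos 1, char 'f'): match length 0
  offset=6 (pos 0, char 'e'): match length 0
Longest match has length 3, found at offsets 1, 2; take the smallest, offset 1.
next_char = character at position 6 + 3 = 9 -> 'e'

Best match: offset=1, length=3 (matching 'bbb' starting at position 5)
LZ77 triple: (1, 3, 'e')


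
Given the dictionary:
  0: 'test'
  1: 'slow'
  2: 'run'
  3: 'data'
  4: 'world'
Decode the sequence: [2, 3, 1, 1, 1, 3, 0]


Look up each index in the dictionary:
  2 -> 'run'
  3 -> 'data'
  1 -> 'slow'
  1 -> 'slow'
  1 -> 'slow'
  3 -> 'data'
  0 -> 'test'

Decoded: "run data slow slow slow data test"


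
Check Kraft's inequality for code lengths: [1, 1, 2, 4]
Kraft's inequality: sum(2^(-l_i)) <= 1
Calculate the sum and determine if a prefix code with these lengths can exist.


Sum = 2^(-1) + 2^(-1) + 2^(-2) + 2^(-4)
    = 0.5 + 0.5 + 0.25 + 0.0625
    = 21/16 = 1.3125
Since 1.3125 > 1, Kraft's inequality is NOT satisfied.
A prefix code with these lengths CANNOT exist.

Kraft sum = 1.3125. Not satisfied.


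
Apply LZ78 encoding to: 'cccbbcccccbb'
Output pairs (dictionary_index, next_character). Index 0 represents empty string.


LZ78 encoding steps:
Dictionary: {0: ''}
Step 1: w='' (idx 0), next='c' -> output (0, 'c'), add 'c' as idx 1
Step 2: w='c' (idx 1), next='c' -> output (1, 'c'), add 'cc' as idx 2
Step 3: w='' (idx 0), next='b' -> output (0, 'b'), add 'b' as idx 3
Step 4: w='b' (idx 3), next='c' -> output (3, 'c'), add 'bc' as idx 4
Step 5: w='cc' (idx 2), next='c' -> output (2, 'c'), add 'ccc' as idx 5
Step 6: w='c' (idx 1), next='b' -> output (1, 'b'), add 'cb' as idx 6
Step 7: w='b' (idx 3), end of input -> output (3, '')


Encoded: [(0, 'c'), (1, 'c'), (0, 'b'), (3, 'c'), (2, 'c'), (1, 'b'), (3, '')]


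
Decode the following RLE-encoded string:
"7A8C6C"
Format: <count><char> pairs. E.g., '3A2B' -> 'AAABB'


Expanding each <count><char> pair:
  7A -> 'AAAAAAA'
  8C -> 'CCCCCCCC'
  6C -> 'CCCCCC'

Decoded = AAAAAAACCCCCCCCCCCCCC


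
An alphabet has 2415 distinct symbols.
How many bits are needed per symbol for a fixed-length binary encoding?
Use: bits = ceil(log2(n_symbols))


log2(2415) = 11.2378
Bracket: 2^11 = 2048 < 2415 <= 2^12 = 4096
So ceil(log2(2415)) = 12

bits = ceil(log2(2415)) = ceil(11.2378) = 12 bits


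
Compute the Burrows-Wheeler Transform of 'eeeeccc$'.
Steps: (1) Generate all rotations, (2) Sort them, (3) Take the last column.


Rotations (sorted):
  0: $eeeeccc -> last char: c
  1: c$eeeecc -> last char: c
  2: cc$eeeec -> last char: c
  3: ccc$eeee -> last char: e
  4: eccc$eee -> last char: e
  5: eeccc$ee -> last char: e
  6: eeeccc$e -> last char: e
  7: eeeeccc$ -> last char: $


BWT = ccceeee$


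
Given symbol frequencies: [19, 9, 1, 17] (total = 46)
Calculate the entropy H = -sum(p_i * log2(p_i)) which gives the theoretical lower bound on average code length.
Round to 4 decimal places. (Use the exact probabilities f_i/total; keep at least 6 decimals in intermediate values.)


Per-symbol terms -p_i * log2(p_i) with p_i = f_i/46:
  p = 19/46 = 0.413043: log2(p) = -1.275634, -p*log2(p) = 0.526892
  p = 9/46 = 0.195652: log2(p) = -2.353637, -p*log2(p) = 0.460494
  p = 1/46 = 0.021739: log2(p) = -5.523562, -p*log2(p) = 0.120077
  p = 17/46 = 0.369565: log2(p) = -1.436099, -p*log2(p) = 0.530732
H = 0.526892 + 0.460494 + 0.120077 + 0.530732 = 1.638195

H = 1.6382 bits/symbol


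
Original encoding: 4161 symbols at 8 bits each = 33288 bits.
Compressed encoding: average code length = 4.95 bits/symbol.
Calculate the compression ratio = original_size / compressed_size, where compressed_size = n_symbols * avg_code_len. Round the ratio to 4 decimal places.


original_size = n_symbols * orig_bits = 4161 * 8 = 33288 bits
compressed_size = n_symbols * avg_code_len = 4161 * 4.95 = 20596.95 bits
ratio = original_size / compressed_size = 33288 / 20596.95 = 1.6162

Compression ratio = 1.6162


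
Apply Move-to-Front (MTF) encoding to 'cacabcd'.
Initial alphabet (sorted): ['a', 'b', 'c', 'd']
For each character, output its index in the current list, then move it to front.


MTF encoding:
'c': index 2 in ['a', 'b', 'c', 'd'] -> ['c', 'a', 'b', 'd']
'a': index 1 in ['c', 'a', 'b', 'd'] -> ['a', 'c', 'b', 'd']
'c': index 1 in ['a', 'c', 'b', 'd'] -> ['c', 'a', 'b', 'd']
'a': index 1 in ['c', 'a', 'b', 'd'] -> ['a', 'c', 'b', 'd']
'b': index 2 in ['a', 'c', 'b', 'd'] -> ['b', 'a', 'c', 'd']
'c': index 2 in ['b', 'a', 'c', 'd'] -> ['c', 'b', 'a', 'd']
'd': index 3 in ['c', 'b', 'a', 'd'] -> ['d', 'c', 'b', 'a']


Output: [2, 1, 1, 1, 2, 2, 3]


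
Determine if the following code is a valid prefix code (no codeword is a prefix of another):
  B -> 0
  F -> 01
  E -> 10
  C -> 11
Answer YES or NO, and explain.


Checking each pair (does one codeword prefix another?):
  B='0' vs F='01': prefix -- VIOLATION

NO -- this is NOT a valid prefix code. B (0) is a prefix of F (01).


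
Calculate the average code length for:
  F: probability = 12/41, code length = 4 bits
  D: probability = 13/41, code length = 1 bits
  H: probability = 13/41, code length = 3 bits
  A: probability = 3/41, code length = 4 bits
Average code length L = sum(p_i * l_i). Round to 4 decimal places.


Weighted contributions p_i * l_i:
  F: (12/41) * 4 = 48/41
  D: (13/41) * 1 = 13/41
  H: (13/41) * 3 = 39/41
  A: (3/41) * 4 = 12/41
Sum = (48 + 13 + 39 + 12)/41 = 112/41

L = 112/41 = 2.7317 bits/symbol


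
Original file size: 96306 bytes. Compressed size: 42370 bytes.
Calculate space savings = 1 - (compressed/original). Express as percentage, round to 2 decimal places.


ratio = compressed/original = 42370/96306 = 0.439952
savings = 1 - ratio = 1 - 0.439952 = 0.560048
as a percentage: 0.560048 * 100 = 56.0%

Space savings = 1 - 42370/96306 = 56.0%


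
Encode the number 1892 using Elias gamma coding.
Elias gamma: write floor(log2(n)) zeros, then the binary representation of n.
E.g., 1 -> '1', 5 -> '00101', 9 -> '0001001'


num_bits = floor(log2(1892)) + 1 = 11
leading_zeros = num_bits - 1 = 10
binary(1892) = 11101100100

Elias gamma(1892) = '0000000000' + '11101100100' = 000000000011101100100 (21 bits)


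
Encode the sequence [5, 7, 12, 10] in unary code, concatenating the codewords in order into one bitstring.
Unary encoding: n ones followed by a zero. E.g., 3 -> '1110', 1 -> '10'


Encode each number as n ones followed by a terminating 0:
  5 -> 111110 (6 bits)
  7 -> 11111110 (8 bits)
  12 -> 1111111111110 (13 bits)
  10 -> 11111111110 (11 bits)
Total length = 6 + 8 + 13 + 11 = 38 bits.

Unary([5, 7, 12, 10]) = 11111011111110111111111111011111111110 (38 bits)


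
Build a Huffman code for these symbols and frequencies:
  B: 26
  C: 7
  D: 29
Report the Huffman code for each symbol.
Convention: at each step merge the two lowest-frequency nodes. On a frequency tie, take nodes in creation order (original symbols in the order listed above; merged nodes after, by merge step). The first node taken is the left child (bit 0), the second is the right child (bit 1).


Huffman tree construction:
Step 1: Merge C(7) + B(26) = 33
Step 2: Merge D(29) + (C+B)(33) = 62
Read each symbol's code off the tree from the root (left child = 0, right child = 1).

Codes:
  B: 11 (length 2)
  C: 10 (length 2)
  D: 0 (length 1)
Average code length: 95/62 = 1.5323 bits/symbol


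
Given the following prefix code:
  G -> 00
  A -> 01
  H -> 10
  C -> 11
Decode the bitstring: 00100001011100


Decoding step by step:
Bits 00 -> G
Bits 10 -> H
Bits 00 -> G
Bits 01 -> A
Bits 01 -> A
Bits 11 -> C
Bits 00 -> G


Decoded message: GHGAACG


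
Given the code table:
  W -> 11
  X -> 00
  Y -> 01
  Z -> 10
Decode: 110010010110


Decoding:
11 -> W
00 -> X
10 -> Z
01 -> Y
01 -> Y
10 -> Z


Result: WXZYYZ


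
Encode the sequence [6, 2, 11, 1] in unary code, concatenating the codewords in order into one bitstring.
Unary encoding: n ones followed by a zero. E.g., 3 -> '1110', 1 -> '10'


Encode each number as n ones followed by a terminating 0:
  6 -> 1111110 (7 bits)
  2 -> 110 (3 bits)
  11 -> 111111111110 (12 bits)
  1 -> 10 (2 bits)
Total length = 7 + 3 + 12 + 2 = 24 bits.

Unary([6, 2, 11, 1]) = 111111011011111111111010 (24 bits)


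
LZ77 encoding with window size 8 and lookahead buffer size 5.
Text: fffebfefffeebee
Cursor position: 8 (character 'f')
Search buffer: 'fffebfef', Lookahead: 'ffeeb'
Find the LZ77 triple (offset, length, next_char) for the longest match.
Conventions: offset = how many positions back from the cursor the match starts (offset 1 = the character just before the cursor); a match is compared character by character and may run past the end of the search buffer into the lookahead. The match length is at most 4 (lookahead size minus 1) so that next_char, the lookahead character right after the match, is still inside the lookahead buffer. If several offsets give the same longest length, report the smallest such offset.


Try each offset into the search buffer:
  offset=1 (pos 7, char 'f'): match length 2
  offset=2 (pos 6, char 'e'): match length 0
  offset=3 (pos 5, char 'f'): match length 1
  offset=4 (pos 4, char 'b'): match length 0
  offset=5 (pos 3, char 'e'): match length 0
  offset=6 (pos 2, char 'f'): match length 1
  offset=7 (pos 1, char 'f'): match length 3
  offset=8 (pos 0, char 'f'): match length 2
Longest match has length 3 at offset 7.
next_char = character at position 8 + 3 = 11 -> 'e'

Best match: offset=7, length=3 (matching 'ffe' starting at position 1)
LZ77 triple: (7, 3, 'e')


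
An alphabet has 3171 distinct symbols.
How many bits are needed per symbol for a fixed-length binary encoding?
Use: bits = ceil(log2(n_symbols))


log2(3171) = 11.6307
Bracket: 2^11 = 2048 < 3171 <= 2^12 = 4096
So ceil(log2(3171)) = 12

bits = ceil(log2(3171)) = ceil(11.6307) = 12 bits


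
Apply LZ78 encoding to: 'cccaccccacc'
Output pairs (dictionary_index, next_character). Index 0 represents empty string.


LZ78 encoding steps:
Dictionary: {0: ''}
Step 1: w='' (idx 0), next='c' -> output (0, 'c'), add 'c' as idx 1
Step 2: w='c' (idx 1), next='c' -> output (1, 'c'), add 'cc' as idx 2
Step 3: w='' (idx 0), next='a' -> output (0, 'a'), add 'a' as idx 3
Step 4: w='cc' (idx 2), next='c' -> output (2, 'c'), add 'ccc' as idx 4
Step 5: w='c' (idx 1), next='a' -> output (1, 'a'), add 'ca' as idx 5
Step 6: w='cc' (idx 2), end of input -> output (2, '')


Encoded: [(0, 'c'), (1, 'c'), (0, 'a'), (2, 'c'), (1, 'a'), (2, '')]


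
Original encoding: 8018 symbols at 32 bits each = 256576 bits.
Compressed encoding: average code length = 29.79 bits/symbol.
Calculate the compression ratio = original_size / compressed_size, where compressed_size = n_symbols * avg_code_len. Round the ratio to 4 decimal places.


original_size = n_symbols * orig_bits = 8018 * 32 = 256576 bits
compressed_size = n_symbols * avg_code_len = 8018 * 29.79 = 238856.22 bits
ratio = original_size / compressed_size = 256576 / 238856.22 = 1.0742

Compression ratio = 1.0742


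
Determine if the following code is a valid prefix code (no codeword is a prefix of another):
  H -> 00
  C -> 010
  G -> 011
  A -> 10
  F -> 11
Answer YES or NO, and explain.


Checking each pair (does one codeword prefix another?):
  H='00' vs C='010': no prefix
  H='00' vs G='011': no prefix
  H='00' vs A='10': no prefix
  H='00' vs F='11': no prefix
  C='010' vs H='00': no prefix
  C='010' vs G='011': no prefix
  C='010' vs A='10': no prefix
  C='010' vs F='11': no prefix
  G='011' vs H='00': no prefix
  G='011' vs C='010': no prefix
  G='011' vs A='10': no prefix
  G='011' vs F='11': no prefix
  A='10' vs H='00': no prefix
  A='10' vs C='010': no prefix
  A='10' vs G='011': no prefix
  A='10' vs F='11': no prefix
  F='11' vs H='00': no prefix
  F='11' vs C='010': no prefix
  F='11' vs G='011': no prefix
  F='11' vs A='10': no prefix
No violation found over all pairs.

YES -- this is a valid prefix code. No codeword is a prefix of any other codeword.


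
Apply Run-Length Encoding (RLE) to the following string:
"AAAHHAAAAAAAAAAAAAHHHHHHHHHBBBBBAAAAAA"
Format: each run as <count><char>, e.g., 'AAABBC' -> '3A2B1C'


Scanning runs left to right:
  i=0: run of 'A' x 3 -> '3A'
  i=3: run of 'H' x 2 -> '2H'
  i=5: run of 'A' x 13 -> '13A'
  i=18: run of 'H' x 9 -> '9H'
  i=27: run of 'B' x 5 -> '5B'
  i=32: run of 'A' x 6 -> '6A'

RLE = 3A2H13A9H5B6A


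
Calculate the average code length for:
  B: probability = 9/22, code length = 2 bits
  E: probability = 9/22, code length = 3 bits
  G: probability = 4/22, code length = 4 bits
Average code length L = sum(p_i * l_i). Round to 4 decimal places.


Weighted contributions p_i * l_i:
  B: (9/22) * 2 = 18/22
  E: (9/22) * 3 = 27/22
  G: (4/22) * 4 = 16/22
Sum = (18 + 27 + 16)/22 = 61/22

L = 61/22 = 2.7727 bits/symbol


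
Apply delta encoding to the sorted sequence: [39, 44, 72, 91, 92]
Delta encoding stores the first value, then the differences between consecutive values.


First value: 39
Deltas:
  44 - 39 = 5
  72 - 44 = 28
  91 - 72 = 19
  92 - 91 = 1


Delta encoded: [39, 5, 28, 19, 1]


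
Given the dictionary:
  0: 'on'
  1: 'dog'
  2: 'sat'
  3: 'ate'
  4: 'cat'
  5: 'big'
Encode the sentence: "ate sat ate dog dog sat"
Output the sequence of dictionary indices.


Look up each word in the dictionary:
  'ate' -> 3
  'sat' -> 2
  'ate' -> 3
  'dog' -> 1
  'dog' -> 1
  'sat' -> 2

Encoded: [3, 2, 3, 1, 1, 2]


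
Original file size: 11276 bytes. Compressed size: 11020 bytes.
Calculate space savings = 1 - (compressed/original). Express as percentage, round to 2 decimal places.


ratio = compressed/original = 11020/11276 = 0.977297
savings = 1 - ratio = 1 - 0.977297 = 0.022703
as a percentage: 0.022703 * 100 = 2.27%

Space savings = 1 - 11020/11276 = 2.27%


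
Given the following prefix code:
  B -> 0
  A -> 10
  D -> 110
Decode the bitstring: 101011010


Decoding step by step:
Bits 10 -> A
Bits 10 -> A
Bits 110 -> D
Bits 10 -> A


Decoded message: AADA


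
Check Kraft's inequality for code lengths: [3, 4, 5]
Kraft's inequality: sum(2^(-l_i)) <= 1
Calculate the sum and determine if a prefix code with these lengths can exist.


Sum = 2^(-3) + 2^(-4) + 2^(-5)
    = 0.125 + 0.0625 + 0.03125
    = 7/32 = 0.21875
Since 0.21875 <= 1, Kraft's inequality IS satisfied.
A prefix code with these lengths CAN exist.

Kraft sum = 0.21875. Satisfied.


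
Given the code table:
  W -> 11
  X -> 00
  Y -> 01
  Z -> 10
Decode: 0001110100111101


Decoding:
00 -> X
01 -> Y
11 -> W
01 -> Y
00 -> X
11 -> W
11 -> W
01 -> Y


Result: XYWYXWWY


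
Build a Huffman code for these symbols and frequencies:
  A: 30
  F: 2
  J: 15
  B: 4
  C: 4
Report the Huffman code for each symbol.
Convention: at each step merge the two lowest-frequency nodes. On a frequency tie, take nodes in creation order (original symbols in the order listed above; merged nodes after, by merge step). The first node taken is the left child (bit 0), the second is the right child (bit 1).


Huffman tree construction:
Step 1: Merge F(2) + B(4) = 6
Step 2: Merge C(4) + (F+B)(6) = 10
Step 3: Merge (C+(F+B))(10) + J(15) = 25
Step 4: Merge ((C+(F+B))+J)(25) + A(30) = 55
Read each symbol's code off the tree from the root (left child = 0, right child = 1).

Codes:
  A: 1 (length 1)
  F: 0010 (length 4)
  J: 01 (length 2)
  B: 0011 (length 4)
  C: 000 (length 3)
Average code length: 96/55 = 1.7455 bits/symbol


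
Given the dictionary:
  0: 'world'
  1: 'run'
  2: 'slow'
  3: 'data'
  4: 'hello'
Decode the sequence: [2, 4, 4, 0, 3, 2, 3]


Look up each index in the dictionary:
  2 -> 'slow'
  4 -> 'hello'
  4 -> 'hello'
  0 -> 'world'
  3 -> 'data'
  2 -> 'slow'
  3 -> 'data'

Decoded: "slow hello hello world data slow data"


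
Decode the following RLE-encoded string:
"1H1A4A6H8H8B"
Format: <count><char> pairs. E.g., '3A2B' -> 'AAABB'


Expanding each <count><char> pair:
  1H -> 'H'
  1A -> 'A'
  4A -> 'AAAA'
  6H -> 'HHHHHH'
  8H -> 'HHHHHHHH'
  8B -> 'BBBBBBBB'

Decoded = HAAAAAHHHHHHHHHHHHHHBBBBBBBB


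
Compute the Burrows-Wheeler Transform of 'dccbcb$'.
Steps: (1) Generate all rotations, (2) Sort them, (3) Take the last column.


Rotations (sorted):
  0: $dccbcb -> last char: b
  1: b$dccbc -> last char: c
  2: bcb$dcc -> last char: c
  3: cb$dccb -> last char: b
  4: cbcb$dc -> last char: c
  5: ccbcb$d -> last char: d
  6: dccbcb$ -> last char: $


BWT = bccbcd$


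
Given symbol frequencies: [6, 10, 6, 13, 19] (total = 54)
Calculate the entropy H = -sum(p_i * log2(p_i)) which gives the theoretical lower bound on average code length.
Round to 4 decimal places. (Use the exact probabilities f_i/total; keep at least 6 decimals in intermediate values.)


Per-symbol terms -p_i * log2(p_i) with p_i = f_i/54:
  p = 6/54 = 0.111111: log2(p) = -3.169925, -p*log2(p) = 0.352214
  p = 10/54 = 0.185185: log2(p) = -2.432959, -p*log2(p) = 0.450548
  p = 6/54 = 0.111111: log2(p) = -3.169925, -p*log2(p) = 0.352214
  p = 13/54 = 0.240741: log2(p) = -2.054448, -p*log2(p) = 0.494589
  p = 19/54 = 0.351852: log2(p) = -1.506960, -p*log2(p) = 0.530227
H = 0.352214 + 0.450548 + 0.352214 + 0.494589 + 0.530227 = 2.179792

H = 2.1798 bits/symbol


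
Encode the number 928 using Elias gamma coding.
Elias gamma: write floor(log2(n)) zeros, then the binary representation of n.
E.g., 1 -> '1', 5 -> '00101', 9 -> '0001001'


num_bits = floor(log2(928)) + 1 = 10
leading_zeros = num_bits - 1 = 9
binary(928) = 1110100000

Elias gamma(928) = '000000000' + '1110100000' = 0000000001110100000 (19 bits)


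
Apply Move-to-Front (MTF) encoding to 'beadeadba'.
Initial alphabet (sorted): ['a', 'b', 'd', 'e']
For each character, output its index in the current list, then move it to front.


MTF encoding:
'b': index 1 in ['a', 'b', 'd', 'e'] -> ['b', 'a', 'd', 'e']
'e': index 3 in ['b', 'a', 'd', 'e'] -> ['e', 'b', 'a', 'd']
'a': index 2 in ['e', 'b', 'a', 'd'] -> ['a', 'e', 'b', 'd']
'd': index 3 in ['a', 'e', 'b', 'd'] -> ['d', 'a', 'e', 'b']
'e': index 2 in ['d', 'a', 'e', 'b'] -> ['e', 'd', 'a', 'b']
'a': index 2 in ['e', 'd', 'a', 'b'] -> ['a', 'e', 'd', 'b']
'd': index 2 in ['a', 'e', 'd', 'b'] -> ['d', 'a', 'e', 'b']
'b': index 3 in ['d', 'a', 'e', 'b'] -> ['b', 'd', 'a', 'e']
'a': index 2 in ['b', 'd', 'a', 'e'] -> ['a', 'b', 'd', 'e']


Output: [1, 3, 2, 3, 2, 2, 2, 3, 2]
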